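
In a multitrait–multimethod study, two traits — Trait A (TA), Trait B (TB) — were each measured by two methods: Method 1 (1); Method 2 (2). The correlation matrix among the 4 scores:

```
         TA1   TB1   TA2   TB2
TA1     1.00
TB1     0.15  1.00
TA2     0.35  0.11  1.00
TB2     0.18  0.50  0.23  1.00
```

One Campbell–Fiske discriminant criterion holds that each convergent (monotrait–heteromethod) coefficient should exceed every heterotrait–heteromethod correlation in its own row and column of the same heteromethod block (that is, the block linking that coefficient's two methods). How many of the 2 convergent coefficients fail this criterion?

Checking each validity diagonal entry against its comparison values:
TA (methods 1·2): 0.35 vs {0.18, 0.11} → pass.
TB (methods 1·2): 0.50 vs {0.11, 0.18} → pass.
0 of 2 fail.

0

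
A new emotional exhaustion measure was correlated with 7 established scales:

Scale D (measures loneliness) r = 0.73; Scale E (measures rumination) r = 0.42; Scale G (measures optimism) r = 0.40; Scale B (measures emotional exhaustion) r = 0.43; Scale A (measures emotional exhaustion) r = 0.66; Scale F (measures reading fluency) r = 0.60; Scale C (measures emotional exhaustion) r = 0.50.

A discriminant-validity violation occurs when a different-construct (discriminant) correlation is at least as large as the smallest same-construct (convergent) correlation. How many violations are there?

Convergent (same construct = emotional exhaustion): Scale B, Scale A, Scale C.
Smallest convergent = 0.43. Discriminant values: 0.73, 0.42, 0.40, 0.60; count ≥ 0.43 → 2.

2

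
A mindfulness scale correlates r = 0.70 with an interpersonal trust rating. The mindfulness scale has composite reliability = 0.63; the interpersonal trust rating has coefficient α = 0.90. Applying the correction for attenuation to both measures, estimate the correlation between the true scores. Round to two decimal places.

0.93

r_true = r_obs / √(r_xx · r_yy) = 0.70 / √(0.63 × 0.90) = 0.70 / √0.5670 = 0.70 / 0.7530 ≈ 0.93.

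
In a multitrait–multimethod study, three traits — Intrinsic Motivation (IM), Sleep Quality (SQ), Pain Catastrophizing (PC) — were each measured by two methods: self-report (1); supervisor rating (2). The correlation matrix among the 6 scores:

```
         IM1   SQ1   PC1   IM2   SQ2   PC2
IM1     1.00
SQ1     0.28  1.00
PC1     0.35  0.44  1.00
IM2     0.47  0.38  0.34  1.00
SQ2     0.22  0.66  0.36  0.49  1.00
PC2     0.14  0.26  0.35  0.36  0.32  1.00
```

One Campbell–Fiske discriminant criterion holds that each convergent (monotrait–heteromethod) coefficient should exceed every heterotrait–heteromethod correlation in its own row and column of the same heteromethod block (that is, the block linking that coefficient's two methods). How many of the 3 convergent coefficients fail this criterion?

1

Checking each validity diagonal entry against its comparison values:
IM (methods 1·2): 0.47 vs {0.22, 0.38, 0.14, 0.34} → pass.
SQ (methods 1·2): 0.66 vs {0.38, 0.22, 0.26, 0.36} → pass.
PC (methods 1·2): 0.35 vs {0.34, 0.14, 0.36, 0.26} → fail.
1 of 3 fail.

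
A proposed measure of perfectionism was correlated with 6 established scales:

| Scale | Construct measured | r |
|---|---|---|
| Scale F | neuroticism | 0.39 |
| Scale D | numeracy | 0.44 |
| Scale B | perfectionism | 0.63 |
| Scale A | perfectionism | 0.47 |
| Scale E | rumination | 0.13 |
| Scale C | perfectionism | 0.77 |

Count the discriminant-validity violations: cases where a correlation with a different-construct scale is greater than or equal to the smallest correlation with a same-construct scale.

Convergent (same construct = perfectionism): Scale B, Scale A, Scale C.
Smallest convergent = 0.47. Discriminant values: 0.39, 0.44, 0.13; count ≥ 0.47 → 0.

0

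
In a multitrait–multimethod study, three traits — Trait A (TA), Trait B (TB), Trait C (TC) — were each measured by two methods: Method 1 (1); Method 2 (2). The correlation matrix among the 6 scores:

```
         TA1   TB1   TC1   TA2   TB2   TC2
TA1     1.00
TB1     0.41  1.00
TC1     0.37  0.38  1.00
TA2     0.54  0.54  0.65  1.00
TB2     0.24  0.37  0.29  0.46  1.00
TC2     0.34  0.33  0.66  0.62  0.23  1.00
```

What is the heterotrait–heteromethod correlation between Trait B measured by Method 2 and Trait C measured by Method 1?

Different traits and methods: r(TB2, TC1) = 0.29.

0.29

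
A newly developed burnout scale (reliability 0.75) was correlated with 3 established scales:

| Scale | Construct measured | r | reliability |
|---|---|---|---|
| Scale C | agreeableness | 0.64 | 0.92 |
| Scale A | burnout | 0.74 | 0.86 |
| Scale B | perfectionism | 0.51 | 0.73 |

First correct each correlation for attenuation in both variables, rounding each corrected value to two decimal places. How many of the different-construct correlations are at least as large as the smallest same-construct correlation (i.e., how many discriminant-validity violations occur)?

Disattenuated r (r / √(r_scale · r_new)):
  Scale C (disc): 0.64 / √(0.92·0.75) = 0.77
  Scale A (conv): 0.74 / √(0.86·0.75) = 0.92
  Scale B (disc): 0.51 / √(0.73·0.75) = 0.69
Smallest convergent = 0.92. Discriminant values: 0.77, 0.69; count ≥ 0.92 → 0.

0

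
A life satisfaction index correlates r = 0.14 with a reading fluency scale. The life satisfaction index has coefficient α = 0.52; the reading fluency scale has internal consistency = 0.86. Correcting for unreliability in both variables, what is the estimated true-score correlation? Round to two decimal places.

r_true = r_obs / √(r_xx · r_yy) = 0.14 / √(0.52 × 0.86) = 0.14 / √0.4472 = 0.14 / 0.6687 ≈ 0.21.

0.21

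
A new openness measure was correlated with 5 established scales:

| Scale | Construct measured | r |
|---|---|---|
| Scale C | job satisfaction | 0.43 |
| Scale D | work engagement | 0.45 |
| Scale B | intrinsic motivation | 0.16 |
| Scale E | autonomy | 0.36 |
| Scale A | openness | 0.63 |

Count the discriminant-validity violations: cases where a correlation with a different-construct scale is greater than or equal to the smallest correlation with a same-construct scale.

0

Convergent (same construct = openness): Scale A.
Smallest convergent = 0.63. Discriminant values: 0.43, 0.45, 0.16, 0.36; count ≥ 0.63 → 0.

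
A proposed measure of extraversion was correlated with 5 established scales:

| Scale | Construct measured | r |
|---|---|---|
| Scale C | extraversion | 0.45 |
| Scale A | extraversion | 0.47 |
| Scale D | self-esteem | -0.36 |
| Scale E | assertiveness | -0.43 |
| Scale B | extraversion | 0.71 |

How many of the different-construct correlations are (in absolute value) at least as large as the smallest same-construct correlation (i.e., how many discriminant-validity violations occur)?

0

Convergent (same construct = extraversion): Scale C, Scale A, Scale B.
Smallest convergent = 0.45. Discriminant |r|: 0.36, 0.43; count ≥ 0.45 → 0.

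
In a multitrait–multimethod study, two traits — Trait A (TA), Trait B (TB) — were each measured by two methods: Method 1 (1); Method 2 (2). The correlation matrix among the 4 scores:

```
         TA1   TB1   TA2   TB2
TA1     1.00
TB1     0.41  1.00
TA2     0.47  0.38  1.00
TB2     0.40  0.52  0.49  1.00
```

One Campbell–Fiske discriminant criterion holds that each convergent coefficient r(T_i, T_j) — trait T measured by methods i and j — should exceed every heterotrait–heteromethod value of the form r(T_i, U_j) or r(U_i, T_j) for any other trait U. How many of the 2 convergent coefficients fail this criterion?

Convergent coefficients and their comparison sets:
TA (methods 1·2): 0.47 vs {0.40, 0.38} → pass.
TB (methods 1·2): 0.52 vs {0.38, 0.40} → pass.
0 of 2 fail.

0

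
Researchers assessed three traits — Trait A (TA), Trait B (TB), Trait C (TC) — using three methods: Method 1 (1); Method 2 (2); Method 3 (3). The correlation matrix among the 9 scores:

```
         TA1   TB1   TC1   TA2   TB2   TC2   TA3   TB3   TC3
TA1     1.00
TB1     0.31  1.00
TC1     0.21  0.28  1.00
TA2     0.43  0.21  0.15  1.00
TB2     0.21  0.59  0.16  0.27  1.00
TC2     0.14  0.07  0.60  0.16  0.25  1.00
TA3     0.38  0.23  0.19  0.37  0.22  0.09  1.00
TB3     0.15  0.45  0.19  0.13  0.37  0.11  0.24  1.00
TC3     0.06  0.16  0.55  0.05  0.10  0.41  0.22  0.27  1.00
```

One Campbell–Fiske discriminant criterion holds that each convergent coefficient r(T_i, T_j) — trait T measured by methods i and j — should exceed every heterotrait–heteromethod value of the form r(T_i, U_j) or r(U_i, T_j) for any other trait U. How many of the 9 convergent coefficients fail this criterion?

Convergent coefficients and their comparison sets:
TA (methods 1·2): 0.43 vs {0.21, 0.21, 0.14, 0.15} → pass.
TA (methods 1·3): 0.38 vs {0.15, 0.23, 0.06, 0.19} → pass.
TA (methods 2·3): 0.37 vs {0.13, 0.22, 0.05, 0.09} → pass.
TB (methods 1·2): 0.59 vs {0.21, 0.21, 0.07, 0.16} → pass.
TB (methods 1·3): 0.45 vs {0.23, 0.15, 0.16, 0.19} → pass.
TB (methods 2·3): 0.37 vs {0.22, 0.13, 0.10, 0.11} → pass.
TC (methods 1·2): 0.60 vs {0.15, 0.14, 0.16, 0.07} → pass.
TC (methods 1·3): 0.55 vs {0.19, 0.06, 0.19, 0.16} → pass.
TC (methods 2·3): 0.41 vs {0.09, 0.05, 0.11, 0.10} → pass.
0 of 9 fail.

0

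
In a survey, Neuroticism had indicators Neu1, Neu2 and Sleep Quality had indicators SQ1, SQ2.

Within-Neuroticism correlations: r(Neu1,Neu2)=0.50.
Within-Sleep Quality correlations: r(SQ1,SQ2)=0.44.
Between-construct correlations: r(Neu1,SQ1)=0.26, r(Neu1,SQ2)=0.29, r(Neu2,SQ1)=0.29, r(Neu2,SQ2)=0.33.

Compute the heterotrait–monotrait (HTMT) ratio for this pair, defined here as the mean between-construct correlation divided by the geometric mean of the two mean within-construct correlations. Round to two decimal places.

0.62

Between-construct mean = 1.17/4 = 0.2925.
Mean within-Neu = 0.50/1 = 0.5000; mean within-SQ = 0.44/1 = 0.4400.
Geometric mean = √(0.5000 × 0.4400) = 0.4690.
HTMT = 0.2925 / 0.4690 = 0.62.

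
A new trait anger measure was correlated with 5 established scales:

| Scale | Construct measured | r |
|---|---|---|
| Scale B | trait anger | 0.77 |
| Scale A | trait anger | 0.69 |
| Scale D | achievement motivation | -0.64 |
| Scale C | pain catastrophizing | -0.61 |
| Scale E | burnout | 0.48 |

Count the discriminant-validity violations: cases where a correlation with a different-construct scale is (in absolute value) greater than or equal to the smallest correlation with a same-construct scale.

0

Convergent (same construct = trait anger): Scale B, Scale A.
Smallest convergent = 0.69. Discriminant |r|: 0.64, 0.61, 0.48; count ≥ 0.69 → 0.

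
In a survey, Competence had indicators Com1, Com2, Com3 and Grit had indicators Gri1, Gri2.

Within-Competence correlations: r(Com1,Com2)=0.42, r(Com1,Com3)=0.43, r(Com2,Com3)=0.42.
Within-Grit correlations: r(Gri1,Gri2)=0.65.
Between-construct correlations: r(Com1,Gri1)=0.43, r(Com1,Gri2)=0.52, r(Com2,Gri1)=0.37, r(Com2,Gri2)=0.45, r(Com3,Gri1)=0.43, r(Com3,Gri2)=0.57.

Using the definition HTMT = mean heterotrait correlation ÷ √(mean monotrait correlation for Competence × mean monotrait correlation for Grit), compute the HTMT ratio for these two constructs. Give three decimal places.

Mean heterotrait r = 2.77/6 = 0.4617.
Mean within-Com = 1.27/3 = 0.4233; mean within-Gri = 0.65/1 = 0.6500.
Geometric mean = √(0.4233 × 0.6500) = 0.5245.
HTMT = 0.4617 / 0.5245 = 0.880.

0.880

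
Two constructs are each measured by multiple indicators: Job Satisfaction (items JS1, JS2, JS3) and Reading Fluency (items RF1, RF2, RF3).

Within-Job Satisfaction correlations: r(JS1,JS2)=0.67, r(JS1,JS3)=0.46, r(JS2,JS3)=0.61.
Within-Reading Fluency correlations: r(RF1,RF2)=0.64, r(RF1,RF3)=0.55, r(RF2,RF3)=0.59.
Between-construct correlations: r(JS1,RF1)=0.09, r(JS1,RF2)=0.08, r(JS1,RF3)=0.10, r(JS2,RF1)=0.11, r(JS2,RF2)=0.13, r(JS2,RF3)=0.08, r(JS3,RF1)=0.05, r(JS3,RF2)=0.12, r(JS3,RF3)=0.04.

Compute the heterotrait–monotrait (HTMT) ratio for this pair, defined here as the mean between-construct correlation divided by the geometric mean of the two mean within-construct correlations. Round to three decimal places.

0.152

Between-construct mean = 0.80/9 = 0.0889.
Mean within-JS = 1.74/3 = 0.5800; mean within-RF = 1.78/3 = 0.5933.
Geometric mean = √(0.5800 × 0.5933) = 0.5866.
HTMT = 0.0889 / 0.5866 = 0.152.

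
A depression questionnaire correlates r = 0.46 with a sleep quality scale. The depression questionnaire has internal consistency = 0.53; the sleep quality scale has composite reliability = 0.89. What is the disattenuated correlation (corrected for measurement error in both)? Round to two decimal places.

0.67

r_true = r_obs / √(r_xx · r_yy) = 0.46 / √(0.53 × 0.89) = 0.46 / √0.4717 = 0.46 / 0.6868 ≈ 0.67.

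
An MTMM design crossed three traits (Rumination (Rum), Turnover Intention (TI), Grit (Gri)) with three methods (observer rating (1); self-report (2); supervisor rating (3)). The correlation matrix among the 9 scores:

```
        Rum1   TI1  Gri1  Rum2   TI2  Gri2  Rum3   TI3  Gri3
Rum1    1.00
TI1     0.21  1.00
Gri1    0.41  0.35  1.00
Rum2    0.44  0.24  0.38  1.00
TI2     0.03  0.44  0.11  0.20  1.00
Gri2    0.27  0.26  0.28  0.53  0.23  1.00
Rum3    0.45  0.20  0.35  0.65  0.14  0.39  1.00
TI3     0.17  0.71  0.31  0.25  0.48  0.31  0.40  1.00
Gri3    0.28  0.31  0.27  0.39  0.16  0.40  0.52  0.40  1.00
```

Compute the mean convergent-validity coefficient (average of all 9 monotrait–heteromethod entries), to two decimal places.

0.46

Convergent values: 0.44, 0.45, 0.65, 0.44, 0.71, 0.48, 0.28, 0.27, 0.40; mean = 4.12/9 = 0.46.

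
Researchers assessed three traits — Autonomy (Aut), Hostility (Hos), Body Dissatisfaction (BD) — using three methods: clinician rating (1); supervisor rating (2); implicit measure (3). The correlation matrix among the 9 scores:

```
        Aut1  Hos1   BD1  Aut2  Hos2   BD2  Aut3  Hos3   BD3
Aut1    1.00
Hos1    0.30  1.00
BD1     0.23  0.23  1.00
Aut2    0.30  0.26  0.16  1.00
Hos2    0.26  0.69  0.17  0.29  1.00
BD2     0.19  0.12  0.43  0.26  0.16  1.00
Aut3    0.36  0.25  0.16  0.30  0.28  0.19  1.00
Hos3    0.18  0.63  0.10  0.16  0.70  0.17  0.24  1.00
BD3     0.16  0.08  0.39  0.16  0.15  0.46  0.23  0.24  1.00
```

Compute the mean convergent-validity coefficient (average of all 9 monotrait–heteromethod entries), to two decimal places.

0.47

Convergent values: 0.30, 0.36, 0.30, 0.69, 0.63, 0.70, 0.43, 0.39, 0.46; mean = 4.26/9 = 0.47.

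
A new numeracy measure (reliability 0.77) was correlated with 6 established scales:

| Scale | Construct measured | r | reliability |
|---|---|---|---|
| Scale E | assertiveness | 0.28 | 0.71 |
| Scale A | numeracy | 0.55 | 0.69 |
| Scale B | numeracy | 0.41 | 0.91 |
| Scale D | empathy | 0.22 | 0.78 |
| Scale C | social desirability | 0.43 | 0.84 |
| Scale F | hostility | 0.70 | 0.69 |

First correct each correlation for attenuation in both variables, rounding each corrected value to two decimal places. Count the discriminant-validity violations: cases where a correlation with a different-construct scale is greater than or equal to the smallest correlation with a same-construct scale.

Disattenuated r (r / √(r_scale · r_new)):
  Scale E (disc): 0.28 / √(0.71·0.77) = 0.38
  Scale A (conv): 0.55 / √(0.69·0.77) = 0.75
  Scale B (conv): 0.41 / √(0.91·0.77) = 0.49
  Scale D (disc): 0.22 / √(0.78·0.77) = 0.28
  Scale C (disc): 0.43 / √(0.84·0.77) = 0.53
  Scale F (disc): 0.70 / √(0.69·0.77) = 0.96
Smallest convergent = 0.49. Discriminant values: 0.38, 0.28, 0.53, 0.96; count ≥ 0.49 → 2.

2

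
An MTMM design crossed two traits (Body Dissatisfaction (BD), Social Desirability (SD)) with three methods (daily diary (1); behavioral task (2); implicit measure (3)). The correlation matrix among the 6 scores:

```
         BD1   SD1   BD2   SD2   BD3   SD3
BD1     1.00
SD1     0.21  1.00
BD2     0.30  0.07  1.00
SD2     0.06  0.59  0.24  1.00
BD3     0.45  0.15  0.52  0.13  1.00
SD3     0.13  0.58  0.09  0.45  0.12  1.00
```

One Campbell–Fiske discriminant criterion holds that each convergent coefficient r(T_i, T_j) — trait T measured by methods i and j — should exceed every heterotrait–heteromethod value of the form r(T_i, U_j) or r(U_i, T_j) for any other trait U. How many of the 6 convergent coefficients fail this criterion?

Convergent coefficients and their comparison sets:
BD (methods 1·2): 0.30 vs {0.06, 0.07} → pass.
BD (methods 1·3): 0.45 vs {0.13, 0.15} → pass.
BD (methods 2·3): 0.52 vs {0.09, 0.13} → pass.
SD (methods 1·2): 0.59 vs {0.07, 0.06} → pass.
SD (methods 1·3): 0.58 vs {0.15, 0.13} → pass.
SD (methods 2·3): 0.45 vs {0.13, 0.09} → pass.
0 of 6 fail.

0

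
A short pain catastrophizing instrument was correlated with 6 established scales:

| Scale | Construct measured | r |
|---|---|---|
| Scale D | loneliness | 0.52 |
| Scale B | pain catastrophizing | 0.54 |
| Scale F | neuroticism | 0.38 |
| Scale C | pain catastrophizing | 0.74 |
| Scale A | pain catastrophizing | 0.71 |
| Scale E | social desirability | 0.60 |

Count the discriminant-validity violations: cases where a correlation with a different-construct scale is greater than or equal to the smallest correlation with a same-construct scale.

Convergent (same construct = pain catastrophizing): Scale B, Scale C, Scale A.
Smallest convergent = 0.54. Discriminant values: 0.52, 0.38, 0.60; count ≥ 0.54 → 1.

1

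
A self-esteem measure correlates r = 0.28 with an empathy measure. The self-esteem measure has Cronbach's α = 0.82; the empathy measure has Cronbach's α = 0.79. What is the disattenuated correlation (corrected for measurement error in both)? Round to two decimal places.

0.35

r_true = r_obs / √(r_xx · r_yy) = 0.28 / √(0.82 × 0.79) = 0.28 / √0.6478 = 0.28 / 0.8049 ≈ 0.35.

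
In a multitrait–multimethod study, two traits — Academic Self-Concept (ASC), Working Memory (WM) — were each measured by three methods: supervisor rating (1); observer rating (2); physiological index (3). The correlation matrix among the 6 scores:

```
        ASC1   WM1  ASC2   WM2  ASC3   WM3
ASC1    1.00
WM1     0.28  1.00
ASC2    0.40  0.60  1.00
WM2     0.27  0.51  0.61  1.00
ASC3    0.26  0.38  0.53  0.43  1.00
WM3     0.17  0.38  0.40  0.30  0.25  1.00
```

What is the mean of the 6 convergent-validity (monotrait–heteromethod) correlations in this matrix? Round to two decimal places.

Convergent values: 0.40, 0.26, 0.53, 0.51, 0.38, 0.30; mean = 2.38/6 = 0.40.

0.40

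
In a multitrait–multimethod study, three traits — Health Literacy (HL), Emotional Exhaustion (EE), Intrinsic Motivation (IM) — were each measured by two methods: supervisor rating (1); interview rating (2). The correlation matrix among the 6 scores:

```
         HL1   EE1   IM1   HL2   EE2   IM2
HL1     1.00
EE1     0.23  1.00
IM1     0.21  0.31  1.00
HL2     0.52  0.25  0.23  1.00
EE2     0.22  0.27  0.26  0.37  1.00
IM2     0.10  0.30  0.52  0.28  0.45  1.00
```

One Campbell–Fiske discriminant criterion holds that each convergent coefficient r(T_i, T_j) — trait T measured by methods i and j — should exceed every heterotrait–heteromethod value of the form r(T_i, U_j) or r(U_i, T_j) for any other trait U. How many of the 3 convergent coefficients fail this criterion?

Checking each validity diagonal entry against its comparison values:
HL (methods 1·2): 0.52 vs {0.22, 0.25, 0.10, 0.23} → pass.
EE (methods 1·2): 0.27 vs {0.25, 0.22, 0.30, 0.26} → fail.
IM (methods 1·2): 0.52 vs {0.23, 0.10, 0.26, 0.30} → pass.
1 of 3 fail.

1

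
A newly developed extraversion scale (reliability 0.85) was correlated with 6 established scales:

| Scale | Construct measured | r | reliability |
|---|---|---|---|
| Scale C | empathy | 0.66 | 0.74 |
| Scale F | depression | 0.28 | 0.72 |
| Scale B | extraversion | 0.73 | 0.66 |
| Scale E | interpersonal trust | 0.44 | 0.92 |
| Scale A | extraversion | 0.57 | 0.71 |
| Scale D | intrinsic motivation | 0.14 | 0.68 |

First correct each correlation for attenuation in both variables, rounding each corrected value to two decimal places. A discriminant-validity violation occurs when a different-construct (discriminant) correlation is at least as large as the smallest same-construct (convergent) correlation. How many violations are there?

1

Disattenuated r (r / √(r_scale · r_new)):
  Scale C (disc): 0.66 / √(0.74·0.85) = 0.83
  Scale F (disc): 0.28 / √(0.72·0.85) = 0.36
  Scale B (conv): 0.73 / √(0.66·0.85) = 0.97
  Scale E (disc): 0.44 / √(0.92·0.85) = 0.50
  Scale A (conv): 0.57 / √(0.71·0.85) = 0.73
  Scale D (disc): 0.14 / √(0.68·0.85) = 0.18
Smallest convergent = 0.73. Discriminant values: 0.83, 0.36, 0.50, 0.18; count ≥ 0.73 → 1.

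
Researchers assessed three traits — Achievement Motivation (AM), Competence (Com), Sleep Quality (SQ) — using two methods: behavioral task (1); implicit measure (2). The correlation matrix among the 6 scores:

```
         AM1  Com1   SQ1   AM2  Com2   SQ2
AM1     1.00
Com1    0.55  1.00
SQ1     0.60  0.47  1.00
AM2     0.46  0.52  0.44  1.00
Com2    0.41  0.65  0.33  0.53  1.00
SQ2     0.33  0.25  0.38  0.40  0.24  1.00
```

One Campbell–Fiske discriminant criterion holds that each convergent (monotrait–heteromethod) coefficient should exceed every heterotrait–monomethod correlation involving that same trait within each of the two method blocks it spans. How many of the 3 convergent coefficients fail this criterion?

Convergent coefficients and their comparison sets:
AM (methods 1·2): 0.46 vs {0.55, 0.53, 0.60, 0.40} → fail.
Com (methods 1·2): 0.65 vs {0.55, 0.53, 0.47, 0.24} → pass.
SQ (methods 1·2): 0.38 vs {0.60, 0.40, 0.47, 0.24} → fail.
2 of 3 fail.

2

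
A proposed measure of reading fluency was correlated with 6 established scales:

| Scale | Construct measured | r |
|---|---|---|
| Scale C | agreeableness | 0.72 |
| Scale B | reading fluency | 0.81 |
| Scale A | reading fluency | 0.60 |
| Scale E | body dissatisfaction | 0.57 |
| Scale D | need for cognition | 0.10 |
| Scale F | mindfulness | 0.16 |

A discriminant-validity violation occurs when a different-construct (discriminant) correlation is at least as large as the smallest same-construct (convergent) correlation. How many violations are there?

Convergent (same construct = reading fluency): Scale B, Scale A.
Smallest convergent = 0.60. Discriminant values: 0.72, 0.57, 0.10, 0.16; count ≥ 0.60 → 1.

1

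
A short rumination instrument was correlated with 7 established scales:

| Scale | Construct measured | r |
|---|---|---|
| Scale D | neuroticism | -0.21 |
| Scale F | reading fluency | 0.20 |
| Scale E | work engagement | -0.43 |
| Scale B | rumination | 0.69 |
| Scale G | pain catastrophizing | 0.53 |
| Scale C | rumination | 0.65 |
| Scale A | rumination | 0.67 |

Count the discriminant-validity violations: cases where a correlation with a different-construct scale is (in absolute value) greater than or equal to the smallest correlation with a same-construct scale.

0

Convergent (same construct = rumination): Scale B, Scale C, Scale A.
Smallest convergent = 0.65. Discriminant |r|: 0.21, 0.20, 0.43, 0.53; count ≥ 0.65 → 0.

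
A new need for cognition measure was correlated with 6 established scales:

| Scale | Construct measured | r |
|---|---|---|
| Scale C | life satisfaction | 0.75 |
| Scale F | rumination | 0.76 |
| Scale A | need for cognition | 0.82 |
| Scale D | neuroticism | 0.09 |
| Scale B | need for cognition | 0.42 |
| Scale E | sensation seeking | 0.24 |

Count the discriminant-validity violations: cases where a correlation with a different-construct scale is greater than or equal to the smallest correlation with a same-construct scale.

2

Convergent (same construct = need for cognition): Scale A, Scale B.
Smallest convergent = 0.42. Discriminant values: 0.75, 0.76, 0.09, 0.24; count ≥ 0.42 → 2.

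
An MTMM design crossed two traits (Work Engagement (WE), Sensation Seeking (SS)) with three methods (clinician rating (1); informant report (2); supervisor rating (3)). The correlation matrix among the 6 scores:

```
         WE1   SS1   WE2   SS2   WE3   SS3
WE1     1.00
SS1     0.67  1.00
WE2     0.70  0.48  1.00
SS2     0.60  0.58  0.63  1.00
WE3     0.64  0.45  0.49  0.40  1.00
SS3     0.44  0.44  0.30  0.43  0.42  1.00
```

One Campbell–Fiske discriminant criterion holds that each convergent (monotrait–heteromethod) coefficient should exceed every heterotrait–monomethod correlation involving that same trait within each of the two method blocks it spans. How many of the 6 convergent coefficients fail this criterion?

Convergent coefficients and their comparison sets:
WE (methods 1·2): 0.70 vs {0.67, 0.63} → pass.
WE (methods 1·3): 0.64 vs {0.67, 0.42} → fail.
WE (methods 2·3): 0.49 vs {0.63, 0.42} → fail.
SS (methods 1·2): 0.58 vs {0.67, 0.63} → fail.
SS (methods 1·3): 0.44 vs {0.67, 0.42} → fail.
SS (methods 2·3): 0.43 vs {0.63, 0.42} → fail.
5 of 6 fail.

5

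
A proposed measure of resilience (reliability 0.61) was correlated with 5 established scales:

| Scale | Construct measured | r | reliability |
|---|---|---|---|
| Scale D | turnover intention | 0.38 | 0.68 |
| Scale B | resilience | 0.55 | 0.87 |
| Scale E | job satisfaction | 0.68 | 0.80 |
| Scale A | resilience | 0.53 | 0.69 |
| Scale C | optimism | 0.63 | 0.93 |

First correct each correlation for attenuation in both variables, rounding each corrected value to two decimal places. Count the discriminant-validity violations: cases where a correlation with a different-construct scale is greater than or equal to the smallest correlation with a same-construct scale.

2

Disattenuated r (r / √(r_scale · r_new)):
  Scale D (disc): 0.38 / √(0.68·0.61) = 0.59
  Scale B (conv): 0.55 / √(0.87·0.61) = 0.75
  Scale E (disc): 0.68 / √(0.80·0.61) = 0.97
  Scale A (conv): 0.53 / √(0.69·0.61) = 0.82
  Scale C (disc): 0.63 / √(0.93·0.61) = 0.84
Smallest convergent = 0.75. Discriminant values: 0.59, 0.97, 0.84; count ≥ 0.75 → 2.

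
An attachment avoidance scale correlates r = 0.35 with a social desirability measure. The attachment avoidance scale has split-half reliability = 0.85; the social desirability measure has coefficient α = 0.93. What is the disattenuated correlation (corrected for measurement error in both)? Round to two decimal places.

0.39

r_true = r_obs / √(r_xx · r_yy) = 0.35 / √(0.85 × 0.93) = 0.35 / √0.7905 = 0.35 / 0.8891 ≈ 0.39.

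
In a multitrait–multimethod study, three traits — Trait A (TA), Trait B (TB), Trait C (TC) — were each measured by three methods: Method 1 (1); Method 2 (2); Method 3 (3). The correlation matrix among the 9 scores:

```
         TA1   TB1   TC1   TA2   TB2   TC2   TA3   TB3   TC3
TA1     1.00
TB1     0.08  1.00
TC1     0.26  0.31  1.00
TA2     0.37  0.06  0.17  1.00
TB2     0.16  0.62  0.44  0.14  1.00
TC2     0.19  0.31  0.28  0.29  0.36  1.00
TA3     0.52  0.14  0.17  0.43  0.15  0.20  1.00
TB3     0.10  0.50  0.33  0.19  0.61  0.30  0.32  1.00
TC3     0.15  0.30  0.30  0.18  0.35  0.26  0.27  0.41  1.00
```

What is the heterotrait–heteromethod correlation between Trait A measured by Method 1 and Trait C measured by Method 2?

Different traits and methods: r(TA1, TC2) = 0.19.

0.19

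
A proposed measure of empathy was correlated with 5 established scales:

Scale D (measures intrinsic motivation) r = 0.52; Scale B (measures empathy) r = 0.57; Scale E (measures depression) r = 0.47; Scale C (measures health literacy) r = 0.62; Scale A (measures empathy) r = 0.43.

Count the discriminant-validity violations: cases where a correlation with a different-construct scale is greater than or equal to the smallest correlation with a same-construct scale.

Convergent (same construct = empathy): Scale B, Scale A.
Smallest convergent = 0.43. Discriminant values: 0.52, 0.47, 0.62; count ≥ 0.43 → 3.

3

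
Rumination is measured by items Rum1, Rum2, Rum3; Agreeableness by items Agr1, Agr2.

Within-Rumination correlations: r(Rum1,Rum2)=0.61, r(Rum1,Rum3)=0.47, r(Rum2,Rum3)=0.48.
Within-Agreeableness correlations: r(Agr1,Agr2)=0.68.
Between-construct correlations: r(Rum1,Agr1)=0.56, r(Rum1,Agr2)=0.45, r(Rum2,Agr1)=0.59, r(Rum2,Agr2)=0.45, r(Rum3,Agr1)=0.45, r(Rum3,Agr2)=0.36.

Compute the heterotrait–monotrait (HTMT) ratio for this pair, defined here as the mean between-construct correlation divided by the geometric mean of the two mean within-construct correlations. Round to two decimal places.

Between-construct mean = 2.86/6 = 0.4767.
Mean within-Rum = 1.56/3 = 0.5200; mean within-Agr = 0.68/1 = 0.6800.
Geometric mean = √(0.5200 × 0.6800) = 0.5946.
HTMT = 0.4767 / 0.5946 = 0.80.

0.80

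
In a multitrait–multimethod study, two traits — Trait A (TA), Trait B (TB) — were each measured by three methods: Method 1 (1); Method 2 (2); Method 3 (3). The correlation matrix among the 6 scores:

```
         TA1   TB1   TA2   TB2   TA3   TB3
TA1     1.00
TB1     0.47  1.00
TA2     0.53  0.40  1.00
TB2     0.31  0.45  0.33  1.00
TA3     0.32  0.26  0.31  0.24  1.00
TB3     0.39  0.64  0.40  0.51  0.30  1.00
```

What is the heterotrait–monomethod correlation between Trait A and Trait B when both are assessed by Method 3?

Different traits, same method: r(TA3, TB3) = 0.30.

0.30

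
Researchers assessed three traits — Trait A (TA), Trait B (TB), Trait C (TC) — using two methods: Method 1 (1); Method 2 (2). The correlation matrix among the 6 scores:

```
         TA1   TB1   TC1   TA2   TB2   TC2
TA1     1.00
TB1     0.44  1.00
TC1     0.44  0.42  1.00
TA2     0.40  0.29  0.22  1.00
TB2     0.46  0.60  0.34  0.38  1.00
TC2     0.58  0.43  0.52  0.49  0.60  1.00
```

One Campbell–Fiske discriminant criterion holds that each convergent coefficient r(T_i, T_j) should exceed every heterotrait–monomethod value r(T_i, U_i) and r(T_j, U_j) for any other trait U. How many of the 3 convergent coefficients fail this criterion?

3

Convergent coefficients and their comparison sets:
TA (methods 1·2): 0.40 vs {0.44, 0.38, 0.44, 0.49} → fail.
TB (methods 1·2): 0.60 vs {0.44, 0.38, 0.42, 0.60} → fail.
TC (methods 1·2): 0.52 vs {0.44, 0.49, 0.42, 0.60} → fail.
3 of 3 fail.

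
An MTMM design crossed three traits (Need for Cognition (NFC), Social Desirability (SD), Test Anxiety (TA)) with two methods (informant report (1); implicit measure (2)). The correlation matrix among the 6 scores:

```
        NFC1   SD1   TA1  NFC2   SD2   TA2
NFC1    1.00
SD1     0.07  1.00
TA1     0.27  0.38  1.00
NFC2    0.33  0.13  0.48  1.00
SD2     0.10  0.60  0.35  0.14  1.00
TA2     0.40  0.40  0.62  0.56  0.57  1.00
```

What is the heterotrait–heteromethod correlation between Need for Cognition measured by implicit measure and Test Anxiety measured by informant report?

0.48

Different traits and methods: r(NFC2, TA1) = 0.48.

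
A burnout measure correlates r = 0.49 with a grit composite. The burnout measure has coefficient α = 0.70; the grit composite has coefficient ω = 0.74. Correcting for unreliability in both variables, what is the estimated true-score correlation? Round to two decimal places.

0.68

r_true = r_obs / √(r_xx · r_yy) = 0.49 / √(0.70 × 0.74) = 0.49 / √0.5180 = 0.49 / 0.7197 ≈ 0.68.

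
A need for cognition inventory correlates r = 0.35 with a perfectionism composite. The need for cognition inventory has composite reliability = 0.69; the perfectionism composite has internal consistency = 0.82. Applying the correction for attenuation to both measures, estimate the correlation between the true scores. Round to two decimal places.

0.47

r_true = r_obs / √(r_xx · r_yy) = 0.35 / √(0.69 × 0.82) = 0.35 / √0.5658 = 0.35 / 0.7522 ≈ 0.47.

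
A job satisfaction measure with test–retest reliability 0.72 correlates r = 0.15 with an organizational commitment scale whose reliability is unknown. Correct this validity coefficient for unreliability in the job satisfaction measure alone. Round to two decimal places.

0.18

Single correction: r_c = r_obs / √r_xx = 0.15 / √0.72 = 0.15 / 0.8485 ≈ 0.18.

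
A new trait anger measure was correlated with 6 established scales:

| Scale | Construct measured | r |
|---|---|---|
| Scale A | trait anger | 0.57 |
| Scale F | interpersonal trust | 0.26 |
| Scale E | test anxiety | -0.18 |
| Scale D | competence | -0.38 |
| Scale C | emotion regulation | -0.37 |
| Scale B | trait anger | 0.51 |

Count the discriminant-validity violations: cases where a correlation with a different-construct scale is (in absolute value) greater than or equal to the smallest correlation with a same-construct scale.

0

Convergent (same construct = trait anger): Scale A, Scale B.
Smallest convergent = 0.51. Discriminant |r|: 0.26, 0.18, 0.38, 0.37; count ≥ 0.51 → 0.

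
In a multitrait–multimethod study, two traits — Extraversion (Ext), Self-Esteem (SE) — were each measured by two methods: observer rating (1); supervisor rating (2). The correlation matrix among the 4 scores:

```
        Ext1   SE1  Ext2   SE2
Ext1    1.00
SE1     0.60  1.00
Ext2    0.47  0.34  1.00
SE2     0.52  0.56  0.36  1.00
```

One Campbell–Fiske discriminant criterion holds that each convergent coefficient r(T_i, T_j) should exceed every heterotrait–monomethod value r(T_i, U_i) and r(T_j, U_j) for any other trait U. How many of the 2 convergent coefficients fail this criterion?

2

Convergent coefficients and their comparison sets:
Ext (methods 1·2): 0.47 vs {0.60, 0.36} → fail.
SE (methods 1·2): 0.56 vs {0.60, 0.36} → fail.
2 of 2 fail.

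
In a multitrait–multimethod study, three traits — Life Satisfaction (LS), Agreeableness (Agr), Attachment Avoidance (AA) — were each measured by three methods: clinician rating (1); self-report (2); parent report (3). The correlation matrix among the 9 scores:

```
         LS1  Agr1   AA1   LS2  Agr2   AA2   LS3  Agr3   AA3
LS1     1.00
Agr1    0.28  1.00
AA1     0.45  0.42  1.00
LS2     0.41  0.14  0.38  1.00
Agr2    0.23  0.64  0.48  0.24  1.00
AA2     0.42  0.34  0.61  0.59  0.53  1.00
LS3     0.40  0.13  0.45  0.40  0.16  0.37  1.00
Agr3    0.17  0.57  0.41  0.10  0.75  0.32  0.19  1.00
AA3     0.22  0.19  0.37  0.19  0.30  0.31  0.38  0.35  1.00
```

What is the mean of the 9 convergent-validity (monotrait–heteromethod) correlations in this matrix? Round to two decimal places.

0.50

Convergent values: 0.41, 0.40, 0.40, 0.64, 0.57, 0.75, 0.61, 0.37, 0.31; mean = 4.46/9 = 0.50.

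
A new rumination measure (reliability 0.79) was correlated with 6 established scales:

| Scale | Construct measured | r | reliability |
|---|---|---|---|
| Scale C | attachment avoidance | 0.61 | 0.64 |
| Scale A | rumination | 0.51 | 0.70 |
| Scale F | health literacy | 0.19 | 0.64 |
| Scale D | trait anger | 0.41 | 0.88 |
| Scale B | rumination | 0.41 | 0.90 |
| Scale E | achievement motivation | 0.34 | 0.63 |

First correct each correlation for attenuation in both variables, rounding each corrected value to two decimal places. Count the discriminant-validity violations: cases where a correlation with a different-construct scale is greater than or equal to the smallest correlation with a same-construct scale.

2

Disattenuated r (r / √(r_scale · r_new)):
  Scale C (disc): 0.61 / √(0.64·0.79) = 0.86
  Scale A (conv): 0.51 / √(0.70·0.79) = 0.69
  Scale F (disc): 0.19 / √(0.64·0.79) = 0.27
  Scale D (disc): 0.41 / √(0.88·0.79) = 0.49
  Scale B (conv): 0.41 / √(0.90·0.79) = 0.49
  Scale E (disc): 0.34 / √(0.63·0.79) = 0.48
Smallest convergent = 0.49. Discriminant values: 0.86, 0.27, 0.49, 0.48; count ≥ 0.49 → 2.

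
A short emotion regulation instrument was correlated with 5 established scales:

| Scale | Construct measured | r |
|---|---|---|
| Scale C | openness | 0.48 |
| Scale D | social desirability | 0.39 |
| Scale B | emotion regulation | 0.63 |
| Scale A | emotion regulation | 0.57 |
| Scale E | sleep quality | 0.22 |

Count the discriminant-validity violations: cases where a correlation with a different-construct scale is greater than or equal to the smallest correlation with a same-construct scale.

0

Convergent (same construct = emotion regulation): Scale B, Scale A.
Smallest convergent = 0.57. Discriminant values: 0.48, 0.39, 0.22; count ≥ 0.57 → 0.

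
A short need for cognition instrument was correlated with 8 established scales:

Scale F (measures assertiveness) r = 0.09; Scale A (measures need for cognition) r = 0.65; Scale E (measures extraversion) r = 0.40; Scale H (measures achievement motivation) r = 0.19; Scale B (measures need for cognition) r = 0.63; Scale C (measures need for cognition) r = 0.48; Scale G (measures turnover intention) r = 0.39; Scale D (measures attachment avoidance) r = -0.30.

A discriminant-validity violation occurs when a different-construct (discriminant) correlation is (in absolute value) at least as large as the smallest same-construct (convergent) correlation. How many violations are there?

0

Convergent (same construct = need for cognition): Scale A, Scale B, Scale C.
Smallest convergent = 0.48. Discriminant |r|: 0.09, 0.40, 0.19, 0.39, 0.30; count ≥ 0.48 → 0.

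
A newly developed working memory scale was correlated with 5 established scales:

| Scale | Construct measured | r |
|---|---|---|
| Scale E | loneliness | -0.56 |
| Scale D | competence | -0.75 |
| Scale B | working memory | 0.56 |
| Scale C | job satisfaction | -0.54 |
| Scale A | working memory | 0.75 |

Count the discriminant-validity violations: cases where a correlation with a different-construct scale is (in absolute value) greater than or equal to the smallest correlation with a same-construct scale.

2

Convergent (same construct = working memory): Scale B, Scale A.
Smallest convergent = 0.56. Discriminant |r|: 0.56, 0.75, 0.54; count ≥ 0.56 → 2.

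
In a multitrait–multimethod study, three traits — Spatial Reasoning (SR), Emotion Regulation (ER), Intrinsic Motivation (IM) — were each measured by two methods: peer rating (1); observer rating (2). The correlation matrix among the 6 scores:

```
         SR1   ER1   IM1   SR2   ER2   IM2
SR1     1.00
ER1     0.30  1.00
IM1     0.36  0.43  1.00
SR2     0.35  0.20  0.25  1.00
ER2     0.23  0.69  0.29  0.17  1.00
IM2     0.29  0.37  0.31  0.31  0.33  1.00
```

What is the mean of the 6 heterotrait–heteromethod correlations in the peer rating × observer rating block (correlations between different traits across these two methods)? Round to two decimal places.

0.27

HTHM values (method 1 × method 2): 0.23, 0.29, 0.20, 0.37, 0.25, 0.29; mean = 1.63/6 = 0.27.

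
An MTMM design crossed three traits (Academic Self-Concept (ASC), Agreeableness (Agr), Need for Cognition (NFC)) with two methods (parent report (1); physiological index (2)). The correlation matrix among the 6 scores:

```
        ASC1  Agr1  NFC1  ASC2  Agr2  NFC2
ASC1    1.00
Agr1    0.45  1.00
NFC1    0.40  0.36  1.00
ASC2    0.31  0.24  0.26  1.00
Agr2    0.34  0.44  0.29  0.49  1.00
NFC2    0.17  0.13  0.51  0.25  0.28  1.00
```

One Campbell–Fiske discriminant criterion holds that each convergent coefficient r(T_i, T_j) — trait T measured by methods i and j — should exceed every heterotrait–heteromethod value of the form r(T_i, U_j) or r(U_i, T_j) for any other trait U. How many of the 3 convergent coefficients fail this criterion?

Each convergent coefficient versus the relevant comparison correlations:
ASC (methods 1·2): 0.31 vs {0.34, 0.24, 0.17, 0.26} → fail.
Agr (methods 1·2): 0.44 vs {0.24, 0.34, 0.13, 0.29} → pass.
NFC (methods 1·2): 0.51 vs {0.26, 0.17, 0.29, 0.13} → pass.
1 of 3 fail.

1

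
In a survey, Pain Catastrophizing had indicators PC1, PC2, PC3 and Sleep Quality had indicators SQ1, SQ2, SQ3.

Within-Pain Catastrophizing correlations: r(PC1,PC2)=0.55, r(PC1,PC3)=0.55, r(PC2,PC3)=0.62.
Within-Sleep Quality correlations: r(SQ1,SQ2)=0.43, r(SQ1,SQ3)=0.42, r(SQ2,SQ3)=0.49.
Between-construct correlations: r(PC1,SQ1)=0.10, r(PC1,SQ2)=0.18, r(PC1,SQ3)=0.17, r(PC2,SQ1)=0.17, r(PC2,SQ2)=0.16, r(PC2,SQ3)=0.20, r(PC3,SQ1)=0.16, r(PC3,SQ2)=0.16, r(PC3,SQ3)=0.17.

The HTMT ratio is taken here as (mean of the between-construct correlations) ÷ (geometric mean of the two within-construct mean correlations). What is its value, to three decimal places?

0.323

Mean between = 1.47/9 = 0.1633.
Mean within-PC = 1.72/3 = 0.5733; mean within-SQ = 1.34/3 = 0.4467.
Geometric mean = √(0.5733 × 0.4467) = 0.5061.
HTMT = 0.1633 / 0.5061 = 0.323.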